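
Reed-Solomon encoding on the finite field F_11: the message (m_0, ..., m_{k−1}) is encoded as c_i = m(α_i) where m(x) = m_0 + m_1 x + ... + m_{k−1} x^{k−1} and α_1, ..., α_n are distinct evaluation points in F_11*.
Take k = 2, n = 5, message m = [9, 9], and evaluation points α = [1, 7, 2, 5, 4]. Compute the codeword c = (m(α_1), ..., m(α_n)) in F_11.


c = [7, 6, 5, 10, 1]

Message polynomial: m(x) = 9 + 9·x (mod 11).
For each evaluation point α_i, compute m(α_i) mod 11:
  α_1 = 1: Horner steps 9 → 7, so m(1) = 7.
  α_2 = 7: Horner steps 9 → 6, so m(7) = 6.
  α_3 = 2: Horner steps 9 → 5, so m(2) = 5.
  α_4 = 5: Horner steps 9 → 10, so m(5) = 10.
  α_5 = 4: Horner steps 9 → 1, so m(4) = 1.
Codeword c = [7, 6, 5, 10, 1] ∈ F_11^5.


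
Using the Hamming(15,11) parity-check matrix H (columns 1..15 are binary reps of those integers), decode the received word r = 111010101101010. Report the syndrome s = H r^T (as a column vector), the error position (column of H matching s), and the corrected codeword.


s = (0, 0, 1, 1)^T, error position = 3, corrected codeword c = 110010101101010

Compute s = H r^T mod 2 one row at a time:
  s_1 = 0 + 1 + 1 + 0 + 1 + 0 + 1 + 0 = 4 ≡ 0 (mod 2).
  s_2 = 0 + 1 + 0 + 1 + 1 + 0 + 1 + 0 = 4 ≡ 0 (mod 2).
  s_3 = 1 + 1 + 0 + 1 + 1 + 0 + 1 + 0 = 5 ≡ 1 (mod 2).
  s_4 = 1 + 1 + 1 + 1 + 1 + 0 + 0 + 0 = 5 ≡ 1 (mod 2).
s = (0, 0, 1, 1)^T — this equals column 3 of H (binary 0011), so error is at position 3.
Correct: flip bit 3 of r = 111010101101010 to get c = 110010101101010.


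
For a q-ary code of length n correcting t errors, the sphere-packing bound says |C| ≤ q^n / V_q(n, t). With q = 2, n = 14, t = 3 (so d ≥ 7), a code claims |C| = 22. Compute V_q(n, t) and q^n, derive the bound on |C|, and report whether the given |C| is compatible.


V_q(n, t) = 470, q^n = 16384, Hamming bound = 34, |C| = 22 ≤ bound (satisfied).

Step 1: Compute V_q(n, t) = Σ_{j=0}^3 C(n, j) (q−1)^j.
  j = 0: C(14,0)·(1)^0 = 1·1 = 1.
  j = 1: C(14,1)·(1)^1 = 14·1 = 14.
  j = 2: C(14,2)·(1)^2 = 91·1 = 91.
  j = 3: C(14,3)·(1)^3 = 364·1 = 364.
  V_q(n, t) = 1 + 14 + 91 + 364 = 470.
Step 2: q^n = 2^14 = 16384.
Step 3: Hamming bound ⌊q^n / V_q(n,t)⌋ = ⌊16384/470⌋ = 34.
Step 4: Compare |C| = 22 to 34: satisfied.
The claimed |C| lies below the Hamming bound.


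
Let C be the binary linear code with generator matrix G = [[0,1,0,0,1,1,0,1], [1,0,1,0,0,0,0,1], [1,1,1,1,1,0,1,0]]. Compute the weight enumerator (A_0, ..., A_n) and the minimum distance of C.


Weight distribution: A_0 = 1, A_3 = 2, A_4 = 1, A_5 = 2, A_6 = 2. Minimum distance d = 3.

Enumerate all 2^3 = 8 messages m ∈ F_2^3.
For each, compute codeword c = mG in F_2^8, then tally its weight.
  m = 000 → c = 00000000, weight = 0.
  m = 100 → c = 01001101, weight = 4.
  m = 010 → c = 10100001, weight = 3.
  m = 110 → c = 11101100, weight = 5.
  m = 001 → c = 11111010, weight = 6.
  m = 101 → c = 10110111, weight = 6.
  m = 011 → c = 01011011, weight = 5.
  m = 111 → c = 00010110, weight = 3.
Tally weights:
  weight 0: 1 codewords.
  weight 3: 2 codewords.
  weight 4: 1 codewords.
  weight 5: 2 codewords.
  weight 6: 2 codewords.
Minimum distance d = smallest w > 0 with A_w > 0 = 3.
Sanity: Σ A_w = 8 = 2^3 = 8 ✓.


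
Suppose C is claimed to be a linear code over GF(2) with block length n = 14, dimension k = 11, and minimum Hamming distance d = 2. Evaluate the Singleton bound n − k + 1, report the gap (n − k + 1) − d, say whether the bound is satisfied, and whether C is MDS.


Singleton RHS = n − k + 1 = 4, slack = 2, bound satisfied, not MDS.

Singleton bound: d ≤ n − k + 1.
Here n = 14, k = 11, so n − k + 1 = 4.
Given d = 2, check d ≤ 4: YES.
Slack = (n − k + 1) − d = 2.
The code is NOT MDS (slack = 2 > 0).
Description: the claimed parameters are [14, 11, 2]_2; such a code would be non-MDS.


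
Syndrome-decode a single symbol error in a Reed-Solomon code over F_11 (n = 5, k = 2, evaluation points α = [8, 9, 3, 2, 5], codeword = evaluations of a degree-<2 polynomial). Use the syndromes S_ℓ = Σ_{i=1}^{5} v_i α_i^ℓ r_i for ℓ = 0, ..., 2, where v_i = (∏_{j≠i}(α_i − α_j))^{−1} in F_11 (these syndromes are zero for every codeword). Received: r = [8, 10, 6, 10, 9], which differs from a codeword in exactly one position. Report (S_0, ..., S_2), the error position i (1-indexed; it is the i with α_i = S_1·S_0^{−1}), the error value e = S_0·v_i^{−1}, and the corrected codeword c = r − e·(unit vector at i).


S = (2, 7, 8), error at position 2, error magnitude e = 6, c = [8, 4, 6, 10, 9].

Step 1: column multipliers v_i = (∏_{j≠i}(α_i − α_j))^{−1} mod 11.
  i = 1 (α = 8): (8−9)(8−3)(8−2)(8−5) = (−1)·5·6·3 = −90 ≡ 9, so v_1 = 9^{−1} = 5 (mod 11).
  i = 2 (α = 9): (9−8)(9−3)(9−2)(9−5) = 1·6·7·4 = 168 ≡ 3, so v_2 = 3^{−1} = 4 (mod 11).
  i = 3 (α = 3): (3−8)(3−9)(3−2)(3−5) = (−5)·(−6)·1·(−2) = −60 ≡ 6, so v_3 = 6^{−1} = 2 (mod 11).
  i = 4 (α = 2): (2−8)(2−9)(2−3)(2−5) = (−6)·(−7)·(−1)·(−3) = 126 ≡ 5, so v_4 = 5^{−1} = 9 (mod 11).
  i = 5 (α = 5): (5−8)(5−9)(5−3)(5−2) = (−3)·(−4)·2·3 = 72 ≡ 6, so v_5 = 6^{−1} = 2 (mod 11).
  v = [5, 4, 2, 9, 2].
Step 2: syndromes of r = [8, 10, 6, 10, 9] (all sums mod 11).
  S_0 = Σ v_i r_i = 5·8 + 4·10 + 2·6 + 9·10 + 2·9 = 200 ≡ 2.
  S_1 = Σ v_i α_i r_i = 5·8·8 + 4·9·10 + 2·3·6 + 9·2·10 + 2·5·9 = 986 ≡ 7.
  α_i^2 mod 11 = [9, 4, 9, 4, 3].
  S_2 = Σ v_i α_i^2 r_i = 5·9·8 + 4·4·10 + 2·9·6 + 9·4·10 + 2·3·9 = 1042 ≡ 8.
  S = (2, 7, 8) ≠ 0, so r is not a codeword (an error is present).
Step 3: locate the error. For a single error e at position i, S_ℓ = v_i·e·α_i^ℓ, so α_err = S_1/S_0.
  S_0^{−1} = 2^{−1} = 6 (mod 11), so α_err = 7·6 = 42 ≡ 9 = α_2. Error position i = 2.
  Consistency check: S_2/S_1 = 8·8 = 64 ≡ 9 = α_err ✓ (single-error assumption holds).
Step 4: error magnitude e = S_0/v_2 = S_0·∏_{j≠2}(α_2 − α_j) = 2·3 = 6 ≡ 6 (mod 11).
Step 5: correct position 2: c_2 = r_2 − e = 10 − 6 ≡ 4 (mod 11). Hence c = [8, 4, 6, 10, 9].
  Check: interpolating c through the α_i gives m(x) = 7 + 7·x (degree < 2) with m(α_i) = c_i for every i, so c is indeed a codeword.


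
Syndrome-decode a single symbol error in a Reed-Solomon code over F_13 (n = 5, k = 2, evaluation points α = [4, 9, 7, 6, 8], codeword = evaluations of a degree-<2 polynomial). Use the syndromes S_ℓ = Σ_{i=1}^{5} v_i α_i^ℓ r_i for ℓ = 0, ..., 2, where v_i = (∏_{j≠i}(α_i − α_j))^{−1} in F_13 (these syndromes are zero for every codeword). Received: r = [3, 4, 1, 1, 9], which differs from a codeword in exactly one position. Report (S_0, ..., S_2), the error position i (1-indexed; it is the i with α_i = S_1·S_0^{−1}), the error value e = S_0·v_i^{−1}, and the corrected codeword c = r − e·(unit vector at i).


S = (8, 9, 2), error at position 4, error magnitude e = 8, c = [3, 4, 1, 6, 9].

Step 1: column multipliers v_i = (∏_{j≠i}(α_i − α_j))^{−1} mod 13.
  i = 1 (α = 4): (4−9)(4−7)(4−6)(4−8) = (−5)·(−3)·(−2)·(−4) = 120 ≡ 3, so v_1 = 3^{−1} = 9 (mod 13).
  i = 2 (α = 9): (9−4)(9−7)(9−6)(9−8) = 5·2·3·1 = 30 ≡ 4, so v_2 = 4^{−1} = 10 (mod 13).
  i = 3 (α = 7): (7−4)(7−9)(7−6)(7−8) = 3·(−2)·1·(−1) = 6 ≡ 6, so v_3 = 6^{−1} = 11 (mod 13).
  i = 4 (α = 6): (6−4)(6−9)(6−7)(6−8) = 2·(−3)·(−1)·(−2) = −12 ≡ 1, so v_4 = 1^{−1} = 1 (mod 13).
  i = 5 (α = 8): (8−4)(8−9)(8−7)(8−6) = 4·(−1)·1·2 = −8 ≡ 5, so v_5 = 5^{−1} = 8 (mod 13).
  v = [9, 10, 11, 1, 8].
Step 2: syndromes of r = [3, 4, 1, 1, 9] (all sums mod 13).
  S_0 = Σ v_i r_i = 9·3 + 10·4 + 11·1 + 1·1 + 8·9 = 151 ≡ 8.
  S_1 = Σ v_i α_i r_i = 9·4·3 + 10·9·4 + 11·7·1 + 1·6·1 + 8·8·9 = 1127 ≡ 9.
  α_i^2 mod 13 = [3, 3, 10, 10, 12].
  S_2 = Σ v_i α_i^2 r_i = 9·3·3 + 10·3·4 + 11·10·1 + 1·10·1 + 8·12·9 = 1185 ≡ 2.
  S = (8, 9, 2) ≠ 0, so r is not a codeword (an error is present).
Step 3: locate the error. For a single error e at position i, S_ℓ = v_i·e·α_i^ℓ, so α_err = S_1/S_0.
  S_0^{−1} = 8^{−1} = 5 (mod 13), so α_err = 9·5 = 45 ≡ 6 = α_4. Error position i = 4.
  Consistency check: S_2/S_1 = 2·3 = 6 ≡ 6 = α_err ✓ (single-error assumption holds).
Step 4: error magnitude e = S_0/v_4 = S_0·∏_{j≠4}(α_4 − α_j) = 8·1 = 8 ≡ 8 (mod 13).
Step 5: correct position 4: c_4 = r_4 − e = 1 − 8 ≡ 6 (mod 13). Hence c = [3, 4, 1, 6, 9].
  Check: interpolating c through the α_i gives m(x) = 10 + 8·x (degree < 2) with m(α_i) = c_i for every i, so c is indeed a codeword.


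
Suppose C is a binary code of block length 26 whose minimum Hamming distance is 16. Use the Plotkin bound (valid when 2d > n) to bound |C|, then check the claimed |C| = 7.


Plotkin bound M ≤ 4; given |C| = 7 > bound (violated).

Check applicability: 2d = 32, n = 26.
2d − n = 6 > 0, so Plotkin applies.
Compute d/(2d−n) = 16/6 ≈ 2.6667.
⌊d/(2d−n)⌋ = 2.
Plotkin bound: M ≤ 2·2 = 4.
Given |C| = 7, check: VIOLATED.
This |C| is above the Plotkin bound, so no binary code with n = 26, d = 16 and 7 codewords exists.


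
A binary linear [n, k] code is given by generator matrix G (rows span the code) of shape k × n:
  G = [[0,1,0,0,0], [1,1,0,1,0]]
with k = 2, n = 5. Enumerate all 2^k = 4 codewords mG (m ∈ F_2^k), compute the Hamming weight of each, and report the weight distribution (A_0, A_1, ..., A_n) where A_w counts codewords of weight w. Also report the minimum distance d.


Weight distribution: A_0 = 1, A_1 = 1, A_2 = 1, A_3 = 1. Minimum distance d = 1.

Enumerate all 2^2 = 4 messages m ∈ F_2^2.
For each, compute codeword c = mG in F_2^5, then tally its weight.
  m = 00 → c = 00000, weight = 0.
  m = 10 → c = 01000, weight = 1.
  m = 01 → c = 11010, weight = 3.
  m = 11 → c = 10010, weight = 2.
Tally weights:
  weight 0: 1 codewords.
  weight 1: 1 codewords.
  weight 2: 1 codewords.
  weight 3: 1 codewords.
Minimum distance d = smallest w > 0 with A_w > 0 = 1.
Sanity: Σ A_w = 4 = 2^2 = 4 ✓.


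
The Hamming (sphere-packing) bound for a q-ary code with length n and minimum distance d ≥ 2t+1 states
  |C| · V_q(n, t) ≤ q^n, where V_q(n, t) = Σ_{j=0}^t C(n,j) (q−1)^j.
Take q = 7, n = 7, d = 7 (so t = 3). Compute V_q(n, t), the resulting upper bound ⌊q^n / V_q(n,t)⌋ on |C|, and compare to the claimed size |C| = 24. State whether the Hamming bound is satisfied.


V_q(n, t) = 8359, q^n = 823543, Hamming bound = 98, |C| = 24 ≤ bound (satisfied).

Step 1: Compute V_q(n, t) = Σ_{j=0}^3 C(n, j) (q−1)^j.
  j = 0: C(7,0)·(6)^0 = 1·1 = 1.
  j = 1: C(7,1)·(6)^1 = 7·6 = 42.
  j = 2: C(7,2)·(6)^2 = 21·36 = 756.
  j = 3: C(7,3)·(6)^3 = 35·216 = 7560.
  V_q(n, t) = 1 + 42 + 756 + 7560 = 8359.
Step 2: q^n = 7^7 = 823543.
Step 3: Hamming bound ⌊q^n / V_q(n,t)⌋ = ⌊823543/8359⌋ = 98.
Step 4: Compare |C| = 24 to 98: satisfied.
The claimed |C| lies below the Hamming bound.


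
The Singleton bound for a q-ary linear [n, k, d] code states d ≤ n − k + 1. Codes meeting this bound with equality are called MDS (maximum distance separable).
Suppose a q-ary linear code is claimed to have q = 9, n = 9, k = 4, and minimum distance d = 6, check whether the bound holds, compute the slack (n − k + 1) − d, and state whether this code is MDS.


Singleton RHS = n − k + 1 = 6, slack = 0, bound satisfied, MDS.

Singleton bound: d ≤ n − k + 1.
Here n = 9, k = 4, so n − k + 1 = 6.
Given d = 6, check d ≤ 6: YES.
Slack = (n − k + 1) − d = 0.
The code is MDS (slack = 0).
Description: the claimed parameters are [9, 4, 6]_9; such a code would be MDS (meets Singleton bound).


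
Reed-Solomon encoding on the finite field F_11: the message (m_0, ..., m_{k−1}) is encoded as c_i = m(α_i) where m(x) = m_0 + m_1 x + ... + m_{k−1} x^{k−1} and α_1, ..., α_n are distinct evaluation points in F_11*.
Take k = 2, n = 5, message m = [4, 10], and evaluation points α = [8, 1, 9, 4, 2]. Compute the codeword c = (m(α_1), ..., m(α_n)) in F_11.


c = [7, 3, 6, 0, 2]

Message polynomial: m(x) = 4 + 10·x (mod 11).
For each evaluation point α_i, compute m(α_i) mod 11:
  α_1 = 8: Horner steps 10 → 7, so m(8) = 7.
  α_2 = 1: Horner steps 10 → 3, so m(1) = 3.
  α_3 = 9: Horner steps 10 → 6, so m(9) = 6.
  α_4 = 4: Horner steps 10 → 0, so m(4) = 0.
  α_5 = 2: Horner steps 10 → 2, so m(2) = 2.
Codeword c = [7, 3, 6, 0, 2] ∈ F_11^5.


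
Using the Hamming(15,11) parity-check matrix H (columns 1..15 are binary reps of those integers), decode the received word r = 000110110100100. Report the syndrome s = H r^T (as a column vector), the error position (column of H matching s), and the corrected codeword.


s = (1, 0, 0, 1)^T, error position = 9, corrected codeword c = 000110111100100

Compute s = H r^T mod 2 one row at a time:
  s_1 = 1 + 0 + 1 + 0 + 0 + 1 + 0 + 0 = 3 ≡ 1 (mod 2).
  s_2 = 1 + 1 + 0 + 1 + 0 + 1 + 0 + 0 = 4 ≡ 0 (mod 2).
  s_3 = 0 + 0 + 0 + 1 + 1 + 0 + 0 + 0 = 2 ≡ 0 (mod 2).
  s_4 = 0 + 0 + 1 + 1 + 0 + 0 + 1 + 0 = 3 ≡ 1 (mod 2).
s = (1, 0, 0, 1)^T — this equals column 9 of H (binary 1001), so error is at position 9.
Correct: flip bit 9 of r = 000110110100100 to get c = 000110111100100.


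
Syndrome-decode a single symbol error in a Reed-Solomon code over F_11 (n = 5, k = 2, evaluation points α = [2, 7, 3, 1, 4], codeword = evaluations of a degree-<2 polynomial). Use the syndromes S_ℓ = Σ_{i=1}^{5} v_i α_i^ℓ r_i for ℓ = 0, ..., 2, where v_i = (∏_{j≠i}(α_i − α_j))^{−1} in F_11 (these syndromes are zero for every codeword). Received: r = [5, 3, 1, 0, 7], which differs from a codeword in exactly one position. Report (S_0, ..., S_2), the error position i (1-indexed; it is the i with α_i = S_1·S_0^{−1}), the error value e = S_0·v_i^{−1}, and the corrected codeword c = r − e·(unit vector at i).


S = (10, 9, 7), error at position 1, error magnitude e = 10, c = [6, 3, 1, 0, 7].

Step 1: column multipliers v_i = (∏_{j≠i}(α_i − α_j))^{−1} mod 11.
  i = 1 (α = 2): (2−7)(2−3)(2−1)(2−4) = (−5)·(−1)·1·(−2) = −10 ≡ 1, so v_1 = 1^{−1} = 1 (mod 11).
  i = 2 (α = 7): (7−2)(7−3)(7−1)(7−4) = 5·4·6·3 = 360 ≡ 8, so v_2 = 8^{−1} = 7 (mod 11).
  i = 3 (α = 3): (3−2)(3−7)(3−1)(3−4) = 1·(−4)·2·(−1) = 8 ≡ 8, so v_3 = 8^{−1} = 7 (mod 11).
  i = 4 (α = 1): (1−2)(1−7)(1−3)(1−4) = (−1)·(−6)·(−2)·(−3) = 36 ≡ 3, so v_4 = 3^{−1} = 4 (mod 11).
  i = 5 (α = 4): (4−2)(4−7)(4−3)(4−1) = 2·(−3)·1·3 = −18 ≡ 4, so v_5 = 4^{−1} = 3 (mod 11).
  v = [1, 7, 7, 4, 3].
Step 2: syndromes of r = [5, 3, 1, 0, 7] (all sums mod 11).
  S_0 = Σ v_i r_i = 1·5 + 7·3 + 7·1 + 4·0 + 3·7 = 54 ≡ 10.
  S_1 = Σ v_i α_i r_i = 1·2·5 + 7·7·3 + 7·3·1 + 4·1·0 + 3·4·7 = 262 ≡ 9.
  α_i^2 mod 11 = [4, 5, 9, 1, 5].
  S_2 = Σ v_i α_i^2 r_i = 1·4·5 + 7·5·3 + 7·9·1 + 4·1·0 + 3·5·7 = 293 ≡ 7.
  S = (10, 9, 7) ≠ 0, so r is not a codeword (an error is present).
Step 3: locate the error. For a single error e at position i, S_ℓ = v_i·e·α_i^ℓ, so α_err = S_1/S_0.
  S_0^{−1} = 10^{−1} = 10 (mod 11), so α_err = 9·10 = 90 ≡ 2 = α_1. Error position i = 1.
  Consistency check: S_2/S_1 = 7·5 = 35 ≡ 2 = α_err ✓ (single-error assumption holds).
Step 4: error magnitude e = S_0/v_1 = S_0·∏_{j≠1}(α_1 − α_j) = 10·1 = 10 ≡ 10 (mod 11).
Step 5: correct position 1: c_1 = r_1 − e = 5 − 10 ≡ 6 (mod 11). Hence c = [6, 3, 1, 0, 7].
  Check: interpolating c through the α_i gives m(x) = 5 + 6·x (degree < 2) with m(α_i) = c_i for every i, so c is indeed a codeword.


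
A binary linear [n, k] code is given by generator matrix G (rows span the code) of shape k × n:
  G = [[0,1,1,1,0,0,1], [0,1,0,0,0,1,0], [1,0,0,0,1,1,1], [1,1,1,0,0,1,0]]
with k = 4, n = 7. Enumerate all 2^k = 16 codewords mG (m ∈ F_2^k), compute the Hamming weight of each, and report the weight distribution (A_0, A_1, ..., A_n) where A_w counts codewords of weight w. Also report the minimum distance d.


Weight distribution: A_0 = 1, A_2 = 3, A_4 = 11, A_6 = 1. Minimum distance d = 2.

Enumerate all 2^4 = 16 messages m ∈ F_2^4.
For each, compute codeword c = mG in F_2^7, then tally its weight.
  m = 0000 → c = 0000000, weight = 0.
  m = 1000 → c = 0111001, weight = 4.
  m = 0100 → c = 0100010, weight = 2.
  m = 1100 → c = 0011011, weight = 4.
  m = 0010 → c = 1000111, weight = 4.
  m = 1010 → c = 1111110, weight = 6.
  m = 0110 → c = 1100101, weight = 4.
  m = 1110 → c = 1011100, weight = 4.
  m = 0001 → c = 1110010, weight = 4.
  m = 1001 → c = 1001011, weight = 4.
  m = 0101 → c = 1010000, weight = 2.
  m = 1101 → c = 1101001, weight = 4.
  m = 0011 → c = 0110101, weight = 4.
  m = 1011 → c = 0001100, weight = 2.
  m = 0111 → c = 0010111, weight = 4.
  m = 1111 → c = 0101110, weight = 4.
Tally weights:
  weight 0: 1 codewords.
  weight 2: 3 codewords.
  weight 4: 11 codewords.
  weight 6: 1 codewords.
Minimum distance d = smallest w > 0 with A_w > 0 = 2.
Sanity: Σ A_w = 16 = 2^4 = 16 ✓.


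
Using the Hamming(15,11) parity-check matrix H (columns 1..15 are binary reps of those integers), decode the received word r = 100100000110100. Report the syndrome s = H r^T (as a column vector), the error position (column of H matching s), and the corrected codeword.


s = (1, 0, 0, 1)^T, error position = 9, corrected codeword c = 100100001110100

Compute s = H r^T mod 2 one row at a time:
  s_1 = 0 + 0 + 1 + 1 + 0 + 1 + 0 + 0 = 3 ≡ 1 (mod 2).
  s_2 = 1 + 0 + 0 + 0 + 0 + 1 + 0 + 0 = 2 ≡ 0 (mod 2).
  s_3 = 0 + 0 + 0 + 0 + 1 + 1 + 0 + 0 = 2 ≡ 0 (mod 2).
  s_4 = 1 + 0 + 0 + 0 + 0 + 1 + 1 + 0 = 3 ≡ 1 (mod 2).
s = (1, 0, 0, 1)^T — this equals column 9 of H (binary 1001), so error is at position 9.
Correct: flip bit 9 of r = 100100000110100 to get c = 100100001110100.


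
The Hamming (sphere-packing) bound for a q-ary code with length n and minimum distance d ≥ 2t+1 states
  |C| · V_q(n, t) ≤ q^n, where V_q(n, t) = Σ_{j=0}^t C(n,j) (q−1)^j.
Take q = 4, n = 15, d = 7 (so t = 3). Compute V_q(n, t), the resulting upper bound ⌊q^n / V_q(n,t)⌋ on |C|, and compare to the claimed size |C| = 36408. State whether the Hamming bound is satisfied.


V_q(n, t) = 13276, q^n = 1073741824, Hamming bound = 80878, |C| = 36408 ≤ bound (satisfied).

Step 1: Compute V_q(n, t) = Σ_{j=0}^3 C(n, j) (q−1)^j.
  j = 0: C(15,0)·(3)^0 = 1·1 = 1.
  j = 1: C(15,1)·(3)^1 = 15·3 = 45.
  j = 2: C(15,2)·(3)^2 = 105·9 = 945.
  j = 3: C(15,3)·(3)^3 = 455·27 = 12285.
  V_q(n, t) = 1 + 45 + 945 + 12285 = 13276.
Step 2: q^n = 4^15 = 1073741824.
Step 3: Hamming bound ⌊q^n / V_q(n,t)⌋ = ⌊1073741824/13276⌋ = 80878.
Step 4: Compare |C| = 36408 to 80878: satisfied.
The claimed |C| lies below the Hamming bound.


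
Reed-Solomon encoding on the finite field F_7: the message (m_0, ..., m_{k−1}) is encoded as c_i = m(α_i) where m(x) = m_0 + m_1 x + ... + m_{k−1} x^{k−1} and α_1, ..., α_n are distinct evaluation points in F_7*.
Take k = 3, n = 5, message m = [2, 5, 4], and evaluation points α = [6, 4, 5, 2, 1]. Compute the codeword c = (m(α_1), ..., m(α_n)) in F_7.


c = [1, 2, 1, 0, 4]

Message polynomial: m(x) = 2 + 5·x + 4·x^2 (mod 7).
For each evaluation point α_i, compute m(α_i) mod 7:
  α_1 = 6: Horner steps 4 → 1 → 1, so m(6) = 1.
  α_2 = 4: Horner steps 4 → 0 → 2, so m(4) = 2.
  α_3 = 5: Horner steps 4 → 4 → 1, so m(5) = 1.
  α_4 = 2: Horner steps 4 → 6 → 0, so m(2) = 0.
  α_5 = 1: Horner steps 4 → 2 → 4, so m(1) = 4.
Codeword c = [1, 2, 1, 0, 4] ∈ F_7^5.


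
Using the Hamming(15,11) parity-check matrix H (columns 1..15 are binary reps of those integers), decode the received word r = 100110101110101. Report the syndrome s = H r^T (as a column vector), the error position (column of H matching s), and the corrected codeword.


s = (1, 1, 0, 1)^T, error position = 13, corrected codeword c = 100110101110001

Compute s = H r^T mod 2 one row at a time:
  s_1 = 0 + 1 + 1 + 1 + 0 + 1 + 0 + 1 = 5 ≡ 1 (mod 2).
  s_2 = 1 + 1 + 0 + 1 + 0 + 1 + 0 + 1 = 5 ≡ 1 (mod 2).
  s_3 = 0 + 0 + 0 + 1 + 1 + 1 + 0 + 1 = 4 ≡ 0 (mod 2).
  s_4 = 1 + 0 + 1 + 1 + 1 + 1 + 1 + 1 = 7 ≡ 1 (mod 2).
s = (1, 1, 0, 1)^T — this equals column 13 of H (binary 1101), so error is at position 13.
Correct: flip bit 13 of r = 100110101110101 to get c = 100110101110001.


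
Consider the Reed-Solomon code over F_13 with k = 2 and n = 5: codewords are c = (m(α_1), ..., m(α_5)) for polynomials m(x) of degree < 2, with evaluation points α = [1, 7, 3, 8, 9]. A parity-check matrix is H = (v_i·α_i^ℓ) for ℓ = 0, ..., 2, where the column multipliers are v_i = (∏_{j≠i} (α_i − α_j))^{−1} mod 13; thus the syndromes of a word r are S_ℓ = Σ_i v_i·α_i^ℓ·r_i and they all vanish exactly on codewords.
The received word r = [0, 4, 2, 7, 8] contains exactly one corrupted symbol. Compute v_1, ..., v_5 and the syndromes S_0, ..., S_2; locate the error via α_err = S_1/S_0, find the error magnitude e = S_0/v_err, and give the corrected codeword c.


S = (7, 10, 5), error at position 2, error magnitude e = 11, c = [0, 6, 2, 7, 8].

Step 1: column multipliers v_i = (∏_{j≠i}(α_i − α_j))^{−1} mod 13.
  i = 1 (α = 1): (1−7)(1−3)(1−8)(1−9) = (−6)·(−2)·(−7)·(−8) = 672 ≡ 9, so v_1 = 9^{−1} = 3 (mod 13).
  i = 2 (α = 7): (7−1)(7−3)(7−8)(7−9) = 6·4·(−1)·(−2) = 48 ≡ 9, so v_2 = 9^{−1} = 3 (mod 13).
  i = 3 (α = 3): (3−1)(3−7)(3−8)(3−9) = 2·(−4)·(−5)·(−6) = −240 ≡ 7, so v_3 = 7^{−1} = 2 (mod 13).
  i = 4 (α = 8): (8−1)(8−7)(8−3)(8−9) = 7·1·5·(−1) = −35 ≡ 4, so v_4 = 4^{−1} = 10 (mod 13).
  i = 5 (α = 9): (9−1)(9−7)(9−3)(9−8) = 8·2·6·1 = 96 ≡ 5, so v_5 = 5^{−1} = 8 (mod 13).
  v = [3, 3, 2, 10, 8].
Step 2: syndromes of r = [0, 4, 2, 7, 8] (all sums mod 13).
  S_0 = Σ v_i r_i = 3·0 + 3·4 + 2·2 + 10·7 + 8·8 = 150 ≡ 7.
  S_1 = Σ v_i α_i r_i = 3·1·0 + 3·7·4 + 2·3·2 + 10·8·7 + 8·9·8 = 1232 ≡ 10.
  α_i^2 mod 13 = [1, 10, 9, 12, 3].
  S_2 = Σ v_i α_i^2 r_i = 3·1·0 + 3·10·4 + 2·9·2 + 10·12·7 + 8·3·8 = 1188 ≡ 5.
  S = (7, 10, 5) ≠ 0, so r is not a codeword (an error is present).
Step 3: locate the error. For a single error e at position i, S_ℓ = v_i·e·α_i^ℓ, so α_err = S_1/S_0.
  S_0^{−1} = 7^{−1} = 2 (mod 13), so α_err = 10·2 = 20 ≡ 7 = α_2. Error position i = 2.
  Consistency check: S_2/S_1 = 5·4 = 20 ≡ 7 = α_err ✓ (single-error assumption holds).
Step 4: error magnitude e = S_0/v_2 = S_0·∏_{j≠2}(α_2 − α_j) = 7·9 = 63 ≡ 11 (mod 13).
Step 5: correct position 2: c_2 = r_2 − e = 4 − 11 ≡ 6 (mod 13). Hence c = [0, 6, 2, 7, 8].
  Check: interpolating c through the α_i gives m(x) = 12 + 1·x (degree < 2) with m(α_i) = c_i for every i, so c is indeed a codeword.


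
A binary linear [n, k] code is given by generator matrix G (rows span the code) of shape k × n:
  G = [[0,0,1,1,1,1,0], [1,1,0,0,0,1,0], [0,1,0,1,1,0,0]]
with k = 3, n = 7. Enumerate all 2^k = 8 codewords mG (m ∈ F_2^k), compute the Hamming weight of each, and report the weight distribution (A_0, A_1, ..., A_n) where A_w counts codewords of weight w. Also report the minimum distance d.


Weight distribution: A_0 = 1, A_2 = 1, A_3 = 3, A_4 = 2, A_5 = 1. Minimum distance d = 2.

Enumerate all 2^3 = 8 messages m ∈ F_2^3.
For each, compute codeword c = mG in F_2^7, then tally its weight.
  m = 000 → c = 0000000, weight = 0.
  m = 100 → c = 0011110, weight = 4.
  m = 010 → c = 1100010, weight = 3.
  m = 110 → c = 1111100, weight = 5.
  m = 001 → c = 0101100, weight = 3.
  m = 101 → c = 0110010, weight = 3.
  m = 011 → c = 1001110, weight = 4.
  m = 111 → c = 1010000, weight = 2.
Tally weights:
  weight 0: 1 codewords.
  weight 2: 1 codewords.
  weight 3: 3 codewords.
  weight 4: 2 codewords.
  weight 5: 1 codewords.
Minimum distance d = smallest w > 0 with A_w > 0 = 2.
Sanity: Σ A_w = 8 = 2^3 = 8 ✓.


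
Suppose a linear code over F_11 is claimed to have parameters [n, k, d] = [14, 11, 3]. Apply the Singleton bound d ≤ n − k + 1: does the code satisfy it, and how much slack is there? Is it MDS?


Singleton RHS = n − k + 1 = 4, slack = 1, bound satisfied, not MDS.

Singleton bound: d ≤ n − k + 1.
Here n = 14, k = 11, so n − k + 1 = 4.
Given d = 3, check d ≤ 4: YES.
Slack = (n − k + 1) − d = 1.
The code is NOT MDS (slack = 1 > 0).
Description: the claimed parameters are [14, 11, 3]_11; such a code would be non-MDS.


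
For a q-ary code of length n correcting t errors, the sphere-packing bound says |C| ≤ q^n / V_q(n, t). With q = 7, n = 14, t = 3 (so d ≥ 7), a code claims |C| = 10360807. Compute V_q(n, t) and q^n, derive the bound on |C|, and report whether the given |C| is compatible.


V_q(n, t) = 81985, q^n = 678223072849, Hamming bound = 8272526, |C| = 10360807 > bound (violated).

Step 1: Compute V_q(n, t) = Σ_{j=0}^3 C(n, j) (q−1)^j.
  j = 0: C(14,0)·(6)^0 = 1·1 = 1.
  j = 1: C(14,1)·(6)^1 = 14·6 = 84.
  j = 2: C(14,2)·(6)^2 = 91·36 = 3276.
  j = 3: C(14,3)·(6)^3 = 364·216 = 78624.
  V_q(n, t) = 1 + 84 + 3276 + 78624 = 81985.
Step 2: q^n = 7^14 = 678223072849.
Step 3: Hamming bound ⌊q^n / V_q(n,t)⌋ = ⌊678223072849/81985⌋ = 8272526.
Step 4: Compare |C| = 10360807 to 8272526: violated.
The claimed |C| lies above the Hamming bound, so no 7-ary code of length 14 with d ≥ 7 can have 10360807 codewords.


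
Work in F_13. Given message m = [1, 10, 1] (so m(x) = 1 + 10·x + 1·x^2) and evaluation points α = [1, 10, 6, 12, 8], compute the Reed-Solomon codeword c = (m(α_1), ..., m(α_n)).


c = [12, 6, 6, 5, 2]

Message polynomial: m(x) = 1 + 10·x + 1·x^2 (mod 13).
For each evaluation point α_i, compute m(α_i) mod 13:
  α_1 = 1: Horner steps 1 → 11 → 12, so m(1) = 12.
  α_2 = 10: Horner steps 1 → 7 → 6, so m(10) = 6.
  α_3 = 6: Horner steps 1 → 3 → 6, so m(6) = 6.
  α_4 = 12: Horner steps 1 → 9 → 5, so m(12) = 5.
  α_5 = 8: Horner steps 1 → 5 → 2, so m(8) = 2.
Codeword c = [12, 6, 6, 5, 2] ∈ F_13^5.


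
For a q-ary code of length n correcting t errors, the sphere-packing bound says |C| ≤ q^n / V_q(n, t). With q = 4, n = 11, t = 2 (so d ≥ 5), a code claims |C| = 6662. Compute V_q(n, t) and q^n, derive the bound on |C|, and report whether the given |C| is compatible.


V_q(n, t) = 529, q^n = 4194304, Hamming bound = 7928, |C| = 6662 ≤ bound (satisfied).

Step 1: Compute V_q(n, t) = Σ_{j=0}^2 C(n, j) (q−1)^j.
  j = 0: C(11,0)·(3)^0 = 1·1 = 1.
  j = 1: C(11,1)·(3)^1 = 11·3 = 33.
  j = 2: C(11,2)·(3)^2 = 55·9 = 495.
  V_q(n, t) = 1 + 33 + 495 = 529.
Step 2: q^n = 4^11 = 4194304.
Step 3: Hamming bound ⌊q^n / V_q(n,t)⌋ = ⌊4194304/529⌋ = 7928.
Step 4: Compare |C| = 6662 to 7928: satisfied.
The claimed |C| lies below the Hamming bound.


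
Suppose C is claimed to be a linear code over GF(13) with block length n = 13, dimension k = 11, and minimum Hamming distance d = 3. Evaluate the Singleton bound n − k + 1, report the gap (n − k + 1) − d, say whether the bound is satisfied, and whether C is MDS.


Singleton RHS = n − k + 1 = 3, slack = 0, bound satisfied, MDS.

Singleton bound: d ≤ n − k + 1.
Here n = 13, k = 11, so n − k + 1 = 3.
Given d = 3, check d ≤ 3: YES.
Slack = (n − k + 1) − d = 0.
The code is MDS (slack = 0).
Description: the claimed parameters are [13, 11, 3]_13; such a code would be MDS (meets Singleton bound).


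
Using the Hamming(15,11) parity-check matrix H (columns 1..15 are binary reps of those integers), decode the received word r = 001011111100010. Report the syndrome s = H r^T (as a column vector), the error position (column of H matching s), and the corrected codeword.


s = (0, 0, 1, 0)^T, error position = 2, corrected codeword c = 011011111100010

Compute s = H r^T mod 2 one row at a time:
  s_1 = 1 + 1 + 1 + 0 + 0 + 0 + 1 + 0 = 4 ≡ 0 (mod 2).
  s_2 = 0 + 1 + 1 + 1 + 0 + 0 + 1 + 0 = 4 ≡ 0 (mod 2).
  s_3 = 0 + 1 + 1 + 1 + 1 + 0 + 1 + 0 = 5 ≡ 1 (mod 2).
  s_4 = 0 + 1 + 1 + 1 + 1 + 0 + 0 + 0 = 4 ≡ 0 (mod 2).
s = (0, 0, 1, 0)^T — this equals column 2 of H (binary 0010), so error is at position 2.
Correct: flip bit 2 of r = 001011111100010 to get c = 011011111100010.


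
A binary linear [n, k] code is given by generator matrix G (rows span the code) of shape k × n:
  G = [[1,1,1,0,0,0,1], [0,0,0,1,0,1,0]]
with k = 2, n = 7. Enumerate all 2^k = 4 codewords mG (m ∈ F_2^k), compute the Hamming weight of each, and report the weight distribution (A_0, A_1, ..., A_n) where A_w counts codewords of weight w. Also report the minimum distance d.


Weight distribution: A_0 = 1, A_2 = 1, A_4 = 1, A_6 = 1. Minimum distance d = 2.

Enumerate all 2^2 = 4 messages m ∈ F_2^2.
For each, compute codeword c = mG in F_2^7, then tally its weight.
  m = 00 → c = 0000000, weight = 0.
  m = 10 → c = 1110001, weight = 4.
  m = 01 → c = 0001010, weight = 2.
  m = 11 → c = 1111011, weight = 6.
Tally weights:
  weight 0: 1 codewords.
  weight 2: 1 codewords.
  weight 4: 1 codewords.
  weight 6: 1 codewords.
Minimum distance d = smallest w > 0 with A_w > 0 = 2.
Sanity: Σ A_w = 4 = 2^2 = 4 ✓.


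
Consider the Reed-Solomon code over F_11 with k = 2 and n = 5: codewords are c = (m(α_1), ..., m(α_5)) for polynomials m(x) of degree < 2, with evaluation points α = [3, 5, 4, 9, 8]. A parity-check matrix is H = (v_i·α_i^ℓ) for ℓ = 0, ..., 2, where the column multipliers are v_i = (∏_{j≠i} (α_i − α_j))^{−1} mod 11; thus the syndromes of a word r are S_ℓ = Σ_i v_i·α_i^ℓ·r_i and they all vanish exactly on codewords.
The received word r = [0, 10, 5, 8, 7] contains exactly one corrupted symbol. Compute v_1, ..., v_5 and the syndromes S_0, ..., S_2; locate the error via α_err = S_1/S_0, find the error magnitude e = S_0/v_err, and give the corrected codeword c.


S = (8, 9, 6), error at position 5, error magnitude e = 4, c = [0, 10, 5, 8, 3].

Step 1: column multipliers v_i = (∏_{j≠i}(α_i − α_j))^{−1} mod 11.
  i = 1 (α = 3): (3−5)(3−4)(3−9)(3−8) = (−2)·(−1)·(−6)·(−5) = 60 ≡ 5, so v_1 = 5^{−1} = 9 (mod 11).
  i = 2 (α = 5): (5−3)(5−4)(5−9)(5−8) = 2·1·(−4)·(−3) = 24 ≡ 2, so v_2 = 2^{−1} = 6 (mod 11).
  i = 3 (α = 4): (4−3)(4−5)(4−9)(4−8) = 1·(−1)·(−5)·(−4) = −20 ≡ 2, so v_3 = 2^{−1} = 6 (mod 11).
  i = 4 (α = 9): (9−3)(9−5)(9−4)(9−8) = 6·4·5·1 = 120 ≡ 10, so v_4 = 10^{−1} = 10 (mod 11).
  i = 5 (α = 8): (8−3)(8−5)(8−4)(8−9) = 5·3·4·(−1) = −60 ≡ 6, so v_5 = 6^{−1} = 2 (mod 11).
  v = [9, 6, 6, 10, 2].
Step 2: syndromes of r = [0, 10, 5, 8, 7] (all sums mod 11).
  S_0 = Σ v_i r_i = 9·0 + 6·10 + 6·5 + 10·8 + 2·7 = 184 ≡ 8.
  S_1 = Σ v_i α_i r_i = 9·3·0 + 6·5·10 + 6·4·5 + 10·9·8 + 2·8·7 = 1252 ≡ 9.
  α_i^2 mod 11 = [9, 3, 5, 4, 9].
  S_2 = Σ v_i α_i^2 r_i = 9·9·0 + 6·3·10 + 6·5·5 + 10·4·8 + 2·9·7 = 776 ≡ 6.
  S = (8, 9, 6) ≠ 0, so r is not a codeword (an error is present).
Step 3: locate the error. For a single error e at position i, S_ℓ = v_i·e·α_i^ℓ, so α_err = S_1/S_0.
  S_0^{−1} = 8^{−1} = 7 (mod 11), so α_err = 9·7 = 63 ≡ 8 = α_5. Error position i = 5.
  Consistency check: S_2/S_1 = 6·5 = 30 ≡ 8 = α_err ✓ (single-error assumption holds).
Step 4: error magnitude e = S_0/v_5 = S_0·∏_{j≠5}(α_5 − α_j) = 8·6 = 48 ≡ 4 (mod 11).
Step 5: correct position 5: c_5 = r_5 − e = 7 − 4 ≡ 3 (mod 11). Hence c = [0, 10, 5, 8, 3].
  Check: interpolating c through the α_i gives m(x) = 7 + 5·x (degree < 2) with m(α_i) = c_i for every i, so c is indeed a codeword.


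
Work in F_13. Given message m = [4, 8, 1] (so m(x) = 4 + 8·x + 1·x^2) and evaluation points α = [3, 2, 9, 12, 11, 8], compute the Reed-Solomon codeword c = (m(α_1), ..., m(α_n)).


c = [11, 11, 1, 10, 5, 2]

Message polynomial: m(x) = 4 + 8·x + 1·x^2 (mod 13).
For each evaluation point α_i, compute m(α_i) mod 13:
  α_1 = 3: Horner steps 1 → 11 → 11, so m(3) = 11.
  α_2 = 2: Horner steps 1 → 10 → 11, so m(2) = 11.
  α_3 = 9: Horner steps 1 → 4 → 1, so m(9) = 1.
  α_4 = 12: Horner steps 1 → 7 → 10, so m(12) = 10.
  α_5 = 11: Horner steps 1 → 6 → 5, so m(11) = 5.
  α_6 = 8: Horner steps 1 → 3 → 2, so m(8) = 2.
Codeword c = [11, 11, 1, 10, 5, 2] ∈ F_13^6.


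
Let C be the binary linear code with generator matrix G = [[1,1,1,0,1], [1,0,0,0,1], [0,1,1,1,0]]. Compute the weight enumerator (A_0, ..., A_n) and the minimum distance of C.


Weight distribution: A_0 = 1, A_1 = 1, A_2 = 2, A_3 = 2, A_4 = 1, A_5 = 1. Minimum distance d = 1.

Enumerate all 2^3 = 8 messages m ∈ F_2^3.
For each, compute codeword c = mG in F_2^5, then tally its weight.
  m = 000 → c = 00000, weight = 0.
  m = 100 → c = 11101, weight = 4.
  m = 010 → c = 10001, weight = 2.
  m = 110 → c = 01100, weight = 2.
  m = 001 → c = 01110, weight = 3.
  m = 101 → c = 10011, weight = 3.
  m = 011 → c = 11111, weight = 5.
  m = 111 → c = 00010, weight = 1.
Tally weights:
  weight 0: 1 codewords.
  weight 1: 1 codewords.
  weight 2: 2 codewords.
  weight 3: 2 codewords.
  weight 4: 1 codewords.
  weight 5: 1 codewords.
Minimum distance d = smallest w > 0 with A_w > 0 = 1.
Sanity: Σ A_w = 8 = 2^3 = 8 ✓.


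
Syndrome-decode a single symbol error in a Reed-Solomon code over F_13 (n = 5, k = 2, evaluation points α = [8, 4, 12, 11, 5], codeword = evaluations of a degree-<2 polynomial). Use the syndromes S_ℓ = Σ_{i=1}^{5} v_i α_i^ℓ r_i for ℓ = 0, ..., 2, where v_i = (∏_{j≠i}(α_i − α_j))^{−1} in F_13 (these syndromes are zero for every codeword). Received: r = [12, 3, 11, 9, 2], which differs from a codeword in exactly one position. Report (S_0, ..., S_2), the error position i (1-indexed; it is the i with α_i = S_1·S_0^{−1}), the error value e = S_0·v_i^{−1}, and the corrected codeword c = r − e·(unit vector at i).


S = (1, 12, 1), error at position 3, error magnitude e = 3, c = [12, 3, 8, 9, 2].

Step 1: column multipliers v_i = (∏_{j≠i}(α_i − α_j))^{−1} mod 13.
  i = 1 (α = 8): (8−4)(8−12)(8−11)(8−5) = 4·(−4)·(−3)·3 = 144 ≡ 1, so v_1 = 1^{−1} = 1 (mod 13).
  i = 2 (α = 4): (4−8)(4−12)(4−11)(4−5) = (−4)·(−8)·(−7)·(−1) = 224 ≡ 3, so v_2 = 3^{−1} = 9 (mod 13).
  i = 3 (α = 12): (12−8)(12−4)(12−11)(12−5) = 4·8·1·7 = 224 ≡ 3, so v_3 = 3^{−1} = 9 (mod 13).
  i = 4 (α = 11): (11−8)(11−4)(11−12)(11−5) = 3·7·(−1)·6 = −126 ≡ 4, so v_4 = 4^{−1} = 10 (mod 13).
  i = 5 (α = 5): (5−8)(5−4)(5−12)(5−11) = (−3)·1·(−7)·(−6) = −126 ≡ 4, so v_5 = 4^{−1} = 10 (mod 13).
  v = [1, 9, 9, 10, 10].
Step 2: syndromes of r = [12, 3, 11, 9, 2] (all sums mod 13).
  S_0 = Σ v_i r_i = 1·12 + 9·3 + 9·11 + 10·9 + 10·2 = 248 ≡ 1.
  S_1 = Σ v_i α_i r_i = 1·8·12 + 9·4·3 + 9·12·11 + 10·11·9 + 10·5·2 = 2482 ≡ 12.
  α_i^2 mod 13 = [12, 3, 1, 4, 12].
  S_2 = Σ v_i α_i^2 r_i = 1·12·12 + 9·3·3 + 9·1·11 + 10·4·9 + 10·12·2 = 924 ≡ 1.
  S = (1, 12, 1) ≠ 0, so r is not a codeword (an error is present).
Step 3: locate the error. For a single error e at position i, S_ℓ = v_i·e·α_i^ℓ, so α_err = S_1/S_0.
  S_0^{−1} = 1^{−1} = 1 (mod 13), so α_err = 12·1 = 12 ≡ 12 = α_3. Error position i = 3.
  Consistency check: S_2/S_1 = 1·12 = 12 ≡ 12 = α_err ✓ (single-error assumption holds).
Step 4: error magnitude e = S_0/v_3 = S_0·∏_{j≠3}(α_3 − α_j) = 1·3 = 3 ≡ 3 (mod 13).
Step 5: correct position 3: c_3 = r_3 − e = 11 − 3 ≡ 8 (mod 13). Hence c = [12, 3, 8, 9, 2].
  Check: interpolating c through the α_i gives m(x) = 7 + 12·x (degree < 2) with m(α_i) = c_i for every i, so c is indeed a codeword.


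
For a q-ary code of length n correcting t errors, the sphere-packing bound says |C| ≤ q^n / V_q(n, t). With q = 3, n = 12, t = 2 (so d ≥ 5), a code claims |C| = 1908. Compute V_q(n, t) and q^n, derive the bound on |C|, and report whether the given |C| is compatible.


V_q(n, t) = 289, q^n = 531441, Hamming bound = 1838, |C| = 1908 > bound (violated).

Step 1: Compute V_q(n, t) = Σ_{j=0}^2 C(n, j) (q−1)^j.
  j = 0: C(12,0)·(2)^0 = 1·1 = 1.
  j = 1: C(12,1)·(2)^1 = 12·2 = 24.
  j = 2: C(12,2)·(2)^2 = 66·4 = 264.
  V_q(n, t) = 1 + 24 + 264 = 289.
Step 2: q^n = 3^12 = 531441.
Step 3: Hamming bound ⌊q^n / V_q(n,t)⌋ = ⌊531441/289⌋ = 1838.
Step 4: Compare |C| = 1908 to 1838: violated.
The claimed |C| lies above the Hamming bound, so no 3-ary code of length 12 with d ≥ 5 can have 1908 codewords.


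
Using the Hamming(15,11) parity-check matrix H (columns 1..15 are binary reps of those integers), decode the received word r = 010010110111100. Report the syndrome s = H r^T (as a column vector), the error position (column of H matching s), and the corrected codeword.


s = (1, 0, 0, 0)^T, error position = 8, corrected codeword c = 010010100111100

Compute s = H r^T mod 2 one row at a time:
  s_1 = 1 + 0 + 1 + 1 + 1 + 1 + 0 + 0 = 5 ≡ 1 (mod 2).
  s_2 = 0 + 1 + 0 + 1 + 1 + 1 + 0 + 0 = 4 ≡ 0 (mod 2).
  s_3 = 1 + 0 + 0 + 1 + 1 + 1 + 0 + 0 = 4 ≡ 0 (mod 2).
  s_4 = 0 + 0 + 1 + 1 + 0 + 1 + 1 + 0 = 4 ≡ 0 (mod 2).
s = (1, 0, 0, 0)^T — this equals column 8 of H (binary 1000), so error is at position 8.
Correct: flip bit 8 of r = 010010110111100 to get c = 010010100111100.


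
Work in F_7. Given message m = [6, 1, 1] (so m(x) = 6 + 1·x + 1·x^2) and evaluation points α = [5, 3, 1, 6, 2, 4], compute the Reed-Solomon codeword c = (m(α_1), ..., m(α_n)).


c = [1, 4, 1, 6, 5, 5]

Message polynomial: m(x) = 6 + 1·x + 1·x^2 (mod 7).
For each evaluation point α_i, compute m(α_i) mod 7:
  α_1 = 5: Horner steps 1 → 6 → 1, so m(5) = 1.
  α_2 = 3: Horner steps 1 → 4 → 4, so m(3) = 4.
  α_3 = 1: Horner steps 1 → 2 → 1, so m(1) = 1.
  α_4 = 6: Horner steps 1 → 0 → 6, so m(6) = 6.
  α_5 = 2: Horner steps 1 → 3 → 5, so m(2) = 5.
  α_6 = 4: Horner steps 1 → 5 → 5, so m(4) = 5.
Codeword c = [1, 4, 1, 6, 5, 5] ∈ F_7^6.


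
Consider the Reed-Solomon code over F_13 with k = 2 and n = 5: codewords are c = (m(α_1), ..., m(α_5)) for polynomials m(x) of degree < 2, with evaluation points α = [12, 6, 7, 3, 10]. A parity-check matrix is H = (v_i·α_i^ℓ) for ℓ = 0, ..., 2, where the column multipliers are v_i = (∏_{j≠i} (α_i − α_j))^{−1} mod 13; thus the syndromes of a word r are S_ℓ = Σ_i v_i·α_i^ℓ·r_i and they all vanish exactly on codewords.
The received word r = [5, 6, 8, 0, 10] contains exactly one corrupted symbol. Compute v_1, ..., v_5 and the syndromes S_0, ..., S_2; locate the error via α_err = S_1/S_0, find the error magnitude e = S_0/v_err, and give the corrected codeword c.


S = (9, 12, 3), error at position 5, error magnitude e = 9, c = [5, 6, 8, 0, 1].

Step 1: column multipliers v_i = (∏_{j≠i}(α_i − α_j))^{−1} mod 13.
  i = 1 (α = 12): (12−6)(12−7)(12−3)(12−10) = 6·5·9·2 = 540 ≡ 7, so v_1 = 7^{−1} = 2 (mod 13).
  i = 2 (α = 6): (6−12)(6−7)(6−3)(6−10) = (−6)·(−1)·3·(−4) = −72 ≡ 6, so v_2 = 6^{−1} = 11 (mod 13).
  i = 3 (α = 7): (7−12)(7−6)(7−3)(7−10) = (−5)·1·4·(−3) = 60 ≡ 8, so v_3 = 8^{−1} = 5 (mod 13).
  i = 4 (α = 3): (3−12)(3−6)(3−7)(3−10) = (−9)·(−3)·(−4)·(−7) = 756 ≡ 2, so v_4 = 2^{−1} = 7 (mod 13).
  i = 5 (α = 10): (10−12)(10−6)(10−7)(10−3) = (−2)·4·3·7 = −168 ≡ 1, so v_5 = 1^{−1} = 1 (mod 13).
  v = [2, 11, 5, 7, 1].
Step 2: syndromes of r = [5, 6, 8, 0, 10] (all sums mod 13).
  S_0 = Σ v_i r_i = 2·5 + 11·6 + 5·8 + 7·0 + 1·10 = 126 ≡ 9.
  S_1 = Σ v_i α_i r_i = 2·12·5 + 11·6·6 + 5·7·8 + 7·3·0 + 1·10·10 = 896 ≡ 12.
  α_i^2 mod 13 = [1, 10, 10, 9, 9].
  S_2 = Σ v_i α_i^2 r_i = 2·1·5 + 11·10·6 + 5·10·8 + 7·9·0 + 1·9·10 = 1160 ≡ 3.
  S = (9, 12, 3) ≠ 0, so r is not a codeword (an error is present).
Step 3: locate the error. For a single error e at position i, S_ℓ = v_i·e·α_i^ℓ, so α_err = S_1/S_0.
  S_0^{−1} = 9^{−1} = 3 (mod 13), so α_err = 12·3 = 36 ≡ 10 = α_5. Error position i = 5.
  Consistency check: S_2/S_1 = 3·12 = 36 ≡ 10 = α_err ✓ (single-error assumption holds).
Step 4: error magnitude e = S_0/v_5 = S_0·∏_{j≠5}(α_5 − α_j) = 9·1 = 9 ≡ 9 (mod 13).
Step 5: correct position 5: c_5 = r_5 − e = 10 − 9 ≡ 1 (mod 13). Hence c = [5, 6, 8, 0, 1].
  Check: interpolating c through the α_i gives m(x) = 7 + 2·x (degree < 2) with m(α_i) = c_i for every i, so c is indeed a codeword.
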